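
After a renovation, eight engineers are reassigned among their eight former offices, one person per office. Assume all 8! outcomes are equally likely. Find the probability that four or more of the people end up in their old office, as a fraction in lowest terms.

257/13440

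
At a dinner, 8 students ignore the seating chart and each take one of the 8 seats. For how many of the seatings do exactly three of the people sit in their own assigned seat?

Pick the 3 fixed positions: C(8,3) = 56 ways.
The other 5 form a derangement: !5 = 44.
Total: 56 × 44 = 2464.

2464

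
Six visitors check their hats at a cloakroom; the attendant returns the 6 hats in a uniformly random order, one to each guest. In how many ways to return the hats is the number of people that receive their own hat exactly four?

15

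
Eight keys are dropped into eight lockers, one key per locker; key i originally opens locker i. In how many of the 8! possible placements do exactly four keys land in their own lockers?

630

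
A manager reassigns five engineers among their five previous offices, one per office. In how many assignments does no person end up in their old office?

44

!5 = 5! · Σ_{k=0}^{5} (-1)^k/k!
= 5! - 5!/1! + 5!/2! - 5!/3! + 5!/4! - 5!/5!
= 120 - 120 + 60 - 20 + 5 - 1
= 44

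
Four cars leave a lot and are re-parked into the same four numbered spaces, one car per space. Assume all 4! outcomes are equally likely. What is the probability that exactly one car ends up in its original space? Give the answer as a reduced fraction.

1/3

Favorable outcomes: C(4,1)·!3 = 4·2 = 8.
Total outcomes: 4! = 24.
Probability = 8/24 = 1/3.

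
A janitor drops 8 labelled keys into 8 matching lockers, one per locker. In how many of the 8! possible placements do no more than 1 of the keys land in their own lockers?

29665

# with exactly i fixed is C(8,i)·!(8-i); sum over i=0..1:
  i=0: C(8,0)·!8 = 1·14833 = 14833
  i=1: C(8,1)·!7 = 8·1854 = 14832
Total = 29665.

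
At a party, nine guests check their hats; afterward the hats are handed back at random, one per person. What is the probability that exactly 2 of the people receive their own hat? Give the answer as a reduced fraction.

103/560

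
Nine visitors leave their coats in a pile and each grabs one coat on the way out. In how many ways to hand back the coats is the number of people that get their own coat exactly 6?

Pick the 6 fixed positions: C(9,6) = 84 ways.
The remaining 3 must be deranged: !3 = 2.
Total: 84 × 2 = 168.

168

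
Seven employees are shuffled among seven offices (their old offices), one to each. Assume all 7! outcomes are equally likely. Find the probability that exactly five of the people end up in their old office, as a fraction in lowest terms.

1/240

Favorable outcomes: C(7,5)·!2 = 21·1 = 21.
Total outcomes: 7! = 5040.
Probability = 21/5040 = 1/240.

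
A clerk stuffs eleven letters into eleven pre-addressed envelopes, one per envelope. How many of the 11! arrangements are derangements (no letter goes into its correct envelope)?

Recurrence: !11 = 11·!10 + (-1)^11.
!11 = 11·1334961 - 1 = 14684570

14684570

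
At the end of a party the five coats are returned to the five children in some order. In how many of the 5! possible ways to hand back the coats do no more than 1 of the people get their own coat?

89

# with exactly i fixed is C(5,i)·!(5-i); sum over i=0..1:
  i=0: C(5,0)·!5 = 1·44 = 44
  i=1: C(5,1)·!4 = 5·9 = 45
Total = 89.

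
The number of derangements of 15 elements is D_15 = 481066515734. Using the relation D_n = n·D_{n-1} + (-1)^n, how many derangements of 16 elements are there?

7697064251745

D_16 = 16·481066515734 + 1 = 7697064251745.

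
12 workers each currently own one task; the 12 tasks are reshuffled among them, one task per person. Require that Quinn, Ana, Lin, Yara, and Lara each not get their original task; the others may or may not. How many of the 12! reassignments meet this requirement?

312273360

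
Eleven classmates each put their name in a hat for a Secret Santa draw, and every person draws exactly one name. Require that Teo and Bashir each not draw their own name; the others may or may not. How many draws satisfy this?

33022080

Let A_j be the event that the j-th constrained one is fixed. By inclusion-exclusion over the 2 events:
Σ_{j=0}^{2} (-1)^j C(2,j)(11-j)!
= C(2,0)·11! - C(2,1)·10! + C(2,2)·9!
= 39916800 - 7257600 + 362880
= 33022080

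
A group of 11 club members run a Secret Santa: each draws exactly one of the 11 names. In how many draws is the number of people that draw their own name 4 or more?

757934

Sum C(11,i)·!(11-i) for i = 4..11:
  i=4: C(11,4)·!7 = 330·1854 = 611820
  i=5: C(11,5)·!6 = 462·265 = 122430
  i=6: C(11,6)·!5 = 462·44 = 20328
  i=7: C(11,7)·!4 = 330·9 = 2970
  i=8: C(11,8)·!3 = 165·2 = 330
  i=9: C(11,9)·!2 = 55·1 = 55
  i=10: C(11,10)·!1 = 11·0 = 0
  i=11: C(11,11)·!0 = 1·1 = 1
Total = 757934.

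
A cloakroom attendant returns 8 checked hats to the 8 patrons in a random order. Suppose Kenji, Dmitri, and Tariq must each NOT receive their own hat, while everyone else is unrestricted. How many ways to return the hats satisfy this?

Let A_j be the event that the j-th constrained one is fixed. By inclusion-exclusion over the 3 events:
Σ_{j=0}^{3} (-1)^j C(3,j)(8-j)!
= C(3,0)·8! - C(3,1)·7! + C(3,2)·6! - C(3,3)·5!
= 40320 - 15120 + 2160 - 120
= 27240

27240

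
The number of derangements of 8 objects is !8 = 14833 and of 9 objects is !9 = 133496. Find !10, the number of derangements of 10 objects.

!10 = (10-1)·(!9 + !8) = 9·(133496 + 14833) = 9·148329 = 1334961.

1334961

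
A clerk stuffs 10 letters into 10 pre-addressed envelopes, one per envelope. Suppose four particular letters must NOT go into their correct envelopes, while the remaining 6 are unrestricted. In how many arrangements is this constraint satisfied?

Let A_j be the event that the j-th constrained one is fixed. By inclusion-exclusion over the 4 events:
Σ_{j=0}^{4} (-1)^j C(4,j)(10-j)!
= C(4,0)·10! - C(4,1)·9! + C(4,2)·8! - C(4,3)·7! + C(4,4)·6!
= 3628800 - 1451520 + 241920 - 20160 + 720
= 2399760

2399760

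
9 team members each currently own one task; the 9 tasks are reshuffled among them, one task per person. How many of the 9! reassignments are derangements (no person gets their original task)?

Recurrence: !9 = 9·!8 + (-1)^9.
!9 = 9·14833 - 1 = 133496

133496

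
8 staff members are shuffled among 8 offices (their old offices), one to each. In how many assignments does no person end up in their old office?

14833

Use !n = n·!(n-1) + (-1)^n.
!8 = 8·1854 + 1 = 14833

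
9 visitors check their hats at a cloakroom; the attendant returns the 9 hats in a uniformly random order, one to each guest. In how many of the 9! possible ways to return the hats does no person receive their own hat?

133496

Recurrence: !9 = 8·(!8 + !7).
!9 = 8·(14833 + 1854) = 8·16687 = 133496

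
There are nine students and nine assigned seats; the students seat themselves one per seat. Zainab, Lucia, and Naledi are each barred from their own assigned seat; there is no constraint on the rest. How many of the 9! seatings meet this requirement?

256320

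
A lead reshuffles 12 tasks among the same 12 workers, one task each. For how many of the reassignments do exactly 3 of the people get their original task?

Pick the 3 fixed positions: C(12,3) = 220 ways.
The other 9 form a derangement: !9 = 133496.
Total: 220 × 133496 = 29369120.

29369120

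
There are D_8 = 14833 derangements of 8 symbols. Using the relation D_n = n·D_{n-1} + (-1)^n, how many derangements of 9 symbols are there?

D_9 = 9·14833 - 1 = 133496.

133496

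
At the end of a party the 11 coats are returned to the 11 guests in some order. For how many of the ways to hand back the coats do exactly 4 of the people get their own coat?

611820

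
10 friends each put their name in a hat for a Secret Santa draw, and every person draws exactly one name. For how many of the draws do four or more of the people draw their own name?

68914

# with exactly i fixed is C(10,i)·!(10-i); sum over i=4..10:
  i=4: C(10,4)·!6 = 210·265 = 55650
  i=5: C(10,5)·!5 = 252·44 = 11088
  i=6: C(10,6)·!4 = 210·9 = 1890
  i=7: C(10,7)·!3 = 120·2 = 240
  i=8: C(10,8)·!2 = 45·1 = 45
  i=9: C(10,9)·!1 = 10·0 = 0
  i=10: C(10,10)·!0 = 1·1 = 1
Total = 68914.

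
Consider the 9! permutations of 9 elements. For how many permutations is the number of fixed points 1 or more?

# with exactly i fixed is C(9,i)·!(9-i); sum over i=1..9:
  i=1: C(9,1)·!8 = 9·14833 = 133497
  i=2: C(9,2)·!7 = 36·1854 = 66744
  i=3: C(9,3)·!6 = 84·265 = 22260
  i=4: C(9,4)·!5 = 126·44 = 5544
  i=5: C(9,5)·!4 = 126·9 = 1134
  i=6: C(9,6)·!3 = 84·2 = 168
  i=7: C(9,7)·!2 = 36·1 = 36
  i=8: C(9,8)·!1 = 9·0 = 0
  i=9: C(9,9)·!0 = 1·1 = 1
Total = 229384.

229384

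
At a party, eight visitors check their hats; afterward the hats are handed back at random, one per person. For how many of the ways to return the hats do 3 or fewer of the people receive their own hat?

39549

Sum C(8,i)·!(8-i) for i = 0..3:
  i=0: C(8,0)·!8 = 1·14833 = 14833
  i=1: C(8,1)·!7 = 8·1854 = 14832
  i=2: C(8,2)·!6 = 28·265 = 7420
  i=3: C(8,3)·!5 = 56·44 = 2464
Total = 39549.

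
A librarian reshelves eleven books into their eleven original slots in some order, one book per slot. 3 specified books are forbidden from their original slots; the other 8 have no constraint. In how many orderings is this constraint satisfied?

30078720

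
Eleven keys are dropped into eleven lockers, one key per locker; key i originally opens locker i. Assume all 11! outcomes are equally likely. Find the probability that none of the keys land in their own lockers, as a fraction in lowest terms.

1468457/3991680

Favorable outcomes: !11 = 14684570.
Total outcomes: 11! = 39916800.
Probability = 14684570/39916800 = 1468457/3991680.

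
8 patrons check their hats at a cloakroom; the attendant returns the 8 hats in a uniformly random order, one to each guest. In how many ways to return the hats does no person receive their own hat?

Recurrence: !8 = 8·!7 + (-1)^8.
!8 = 8·1854 + 1 = 14833

14833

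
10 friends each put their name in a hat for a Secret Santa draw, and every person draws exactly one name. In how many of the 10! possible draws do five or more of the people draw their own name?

13264

Sum C(10,i)·!(10-i) for i = 5..10:
  i=5: C(10,5)·!5 = 252·44 = 11088
  i=6: C(10,6)·!4 = 210·9 = 1890
  i=7: C(10,7)·!3 = 120·2 = 240
  i=8: C(10,8)·!2 = 45·1 = 45
  i=9: C(10,9)·!1 = 10·0 = 0
  i=10: C(10,10)·!0 = 1·1 = 1
Total = 13264.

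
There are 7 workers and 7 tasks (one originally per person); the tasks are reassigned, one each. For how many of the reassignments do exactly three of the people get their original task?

315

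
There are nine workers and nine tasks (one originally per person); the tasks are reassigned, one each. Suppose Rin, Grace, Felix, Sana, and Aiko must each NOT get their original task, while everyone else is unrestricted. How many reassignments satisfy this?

205056

Let A_j be the event that the j-th constrained one is fixed. By inclusion-exclusion over the 5 events:
Σ_{j=0}^{5} (-1)^j C(5,j)(9-j)!
= C(5,0)·9! - C(5,1)·8! + C(5,2)·7! - C(5,3)·6! + C(5,4)·5! - C(5,5)·4!
= 362880 - 201600 + 50400 - 7200 + 600 - 24
= 205056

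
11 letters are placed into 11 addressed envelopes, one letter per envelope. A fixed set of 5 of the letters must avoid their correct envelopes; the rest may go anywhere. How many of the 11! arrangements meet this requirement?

Inclusion-exclusion on the 5 forbidden self-matches:
Σ_{j=0}^{5} (-1)^j C(5,j)(11-j)!
= C(5,0)·11! - C(5,1)·10! + C(5,2)·9! - C(5,3)·8! + C(5,4)·7! - C(5,5)·6!
= 39916800 - 18144000 + 3628800 - 403200 + 25200 - 720
= 25022880

25022880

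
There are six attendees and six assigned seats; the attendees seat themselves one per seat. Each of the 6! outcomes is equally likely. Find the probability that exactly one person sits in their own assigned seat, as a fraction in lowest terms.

11/30

Favorable outcomes: C(6,1)·!5 = 6·44 = 264.
Total outcomes: 6! = 720.
Probability = 264/720 = 11/30.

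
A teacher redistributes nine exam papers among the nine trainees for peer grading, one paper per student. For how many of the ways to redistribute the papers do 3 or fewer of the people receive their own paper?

# with exactly i fixed is C(9,i)·!(9-i); sum over i=0..3:
  i=0: C(9,0)·!9 = 1·133496 = 133496
  i=1: C(9,1)·!8 = 9·14833 = 133497
  i=2: C(9,2)·!7 = 36·1854 = 66744
  i=3: C(9,3)·!6 = 84·265 = 22260
Total = 355997.

355997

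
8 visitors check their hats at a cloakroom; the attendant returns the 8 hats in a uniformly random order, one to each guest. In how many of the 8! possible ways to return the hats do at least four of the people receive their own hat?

771

# with exactly i fixed is C(8,i)·!(8-i); sum over i=4..8:
  i=4: C(8,4)·!4 = 70·9 = 630
  i=5: C(8,5)·!3 = 56·2 = 112
  i=6: C(8,6)·!2 = 28·1 = 28
  i=7: C(8,7)·!1 = 8·0 = 0
  i=8: C(8,8)·!0 = 1·1 = 1
Total = 771.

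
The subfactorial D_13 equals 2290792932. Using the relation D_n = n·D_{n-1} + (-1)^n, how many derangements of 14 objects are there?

32071101049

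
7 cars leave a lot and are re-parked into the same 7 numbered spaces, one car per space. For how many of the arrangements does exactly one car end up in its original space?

Pick the single fixed position: C(7,1) = 7 ways.
The remaining 6 must be deranged: !6 = 265.
Total: 7 × 265 = 1855.

1855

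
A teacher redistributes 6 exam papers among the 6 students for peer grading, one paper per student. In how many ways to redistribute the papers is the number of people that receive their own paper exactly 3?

40

Pick the 3 fixed positions: C(6,3) = 20 ways.
The remaining 3 must be deranged: !3 = 2.
Total: 20 × 2 = 40.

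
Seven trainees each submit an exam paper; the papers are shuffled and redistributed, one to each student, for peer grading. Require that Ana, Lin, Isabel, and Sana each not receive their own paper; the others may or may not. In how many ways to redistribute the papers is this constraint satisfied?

2790

Let A_j be the event that the j-th constrained one is fixed. By inclusion-exclusion over the 4 events:
Σ_{j=0}^{4} (-1)^j C(4,j)(7-j)!
= C(4,0)·7! - C(4,1)·6! + C(4,2)·5! - C(4,3)·4! + C(4,4)·3!
= 5040 - 2880 + 720 - 96 + 6
= 2790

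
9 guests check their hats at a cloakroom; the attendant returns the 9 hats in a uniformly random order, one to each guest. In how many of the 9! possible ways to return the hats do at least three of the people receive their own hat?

# with exactly i fixed is C(9,i)·!(9-i); sum over i=3..9:
  i=3: C(9,3)·!6 = 84·265 = 22260
  i=4: C(9,4)·!5 = 126·44 = 5544
  i=5: C(9,5)·!4 = 126·9 = 1134
  i=6: C(9,6)·!3 = 84·2 = 168
  i=7: C(9,7)·!2 = 36·1 = 36
  i=8: C(9,8)·!1 = 9·0 = 0
  i=9: C(9,9)·!0 = 1·1 = 1
Total = 29143.

29143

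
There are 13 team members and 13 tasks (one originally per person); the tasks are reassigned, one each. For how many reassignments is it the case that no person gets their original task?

2290792932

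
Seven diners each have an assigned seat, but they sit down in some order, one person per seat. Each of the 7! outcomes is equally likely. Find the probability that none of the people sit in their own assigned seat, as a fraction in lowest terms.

Favorable outcomes: !7 = 1854.
Total outcomes: 7! = 5040.
Probability = 1854/5040 = 103/280.

103/280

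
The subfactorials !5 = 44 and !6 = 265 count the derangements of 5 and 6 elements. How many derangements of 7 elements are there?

1854

!7 = (7-1)·(!6 + !5) = 6·(265 + 44) = 6·309 = 1854.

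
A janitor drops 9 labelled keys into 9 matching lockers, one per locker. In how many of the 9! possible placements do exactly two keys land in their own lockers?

Pick the 2 fixed positions: C(9,2) = 36 ways.
The remaining 7 must be deranged: !7 = 1854.
Total: 36 × 1854 = 66744.

66744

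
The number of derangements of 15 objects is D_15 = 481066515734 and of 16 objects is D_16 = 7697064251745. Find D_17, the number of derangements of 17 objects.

130850092279664

D_17 = (17-1)·(D_16 + D_15) = 16·(7697064251745 + 481066515734) = 16·8178130767479 = 130850092279664.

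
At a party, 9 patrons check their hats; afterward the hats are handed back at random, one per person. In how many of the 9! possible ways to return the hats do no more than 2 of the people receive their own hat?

# with exactly i fixed is C(9,i)·!(9-i); sum over i=0..2:
  i=0: C(9,0)·!9 = 1·133496 = 133496
  i=1: C(9,1)·!8 = 9·14833 = 133497
  i=2: C(9,2)·!7 = 36·1854 = 66744
Total = 333737.

333737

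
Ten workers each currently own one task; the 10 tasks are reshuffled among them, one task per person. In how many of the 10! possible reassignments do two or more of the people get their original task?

# with exactly i fixed is C(10,i)·!(10-i); sum over i=2..10:
  i=2: C(10,2)·!8 = 45·14833 = 667485
  i=3: C(10,3)·!7 = 120·1854 = 222480
  i=4: C(10,4)·!6 = 210·265 = 55650
  i=5: C(10,5)·!5 = 252·44 = 11088
  i=6: C(10,6)·!4 = 210·9 = 1890
  i=7: C(10,7)·!3 = 120·2 = 240
  i=8: C(10,8)·!2 = 45·1 = 45
  i=9: C(10,9)·!1 = 10·0 = 0
  i=10: C(10,10)·!0 = 1·1 = 1
Total = 958879.

958879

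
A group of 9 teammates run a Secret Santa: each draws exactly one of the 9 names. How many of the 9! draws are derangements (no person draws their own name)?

The subfactorial !9 = [9!/e] (nearest integer).
9! = 362880, and 362880/e ≈ 133496.09, so !9 = 133496.

133496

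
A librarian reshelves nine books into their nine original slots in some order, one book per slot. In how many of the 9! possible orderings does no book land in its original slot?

133496

By inclusion-exclusion, !9 = Σ (-1)^k · 9!/k! for k=0..9
= 9! - 9!/1! + 9!/2! - 9!/3! + 9!/4! - 9!/5! + 9!/6! - 9!/7! + 9!/8! - 9!/9!
= 362880 - 362880 + 181440 - 60480 + 15120 - 3024 + 504 - 72 + 9 - 1
= 133496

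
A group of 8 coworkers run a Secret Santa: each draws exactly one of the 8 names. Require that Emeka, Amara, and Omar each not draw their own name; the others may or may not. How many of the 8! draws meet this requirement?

Inclusion-exclusion on the 3 forbidden self-matches:
Σ_{j=0}^{3} (-1)^j C(3,j)(8-j)!
= C(3,0)·8! - C(3,1)·7! + C(3,2)·6! - C(3,3)·5!
= 40320 - 15120 + 2160 - 120
= 27240

27240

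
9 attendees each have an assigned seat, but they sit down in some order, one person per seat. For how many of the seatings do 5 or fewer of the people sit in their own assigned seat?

362675

Sum C(9,i)·!(9-i) for i = 0..5:
  i=0: C(9,0)·!9 = 1·133496 = 133496
  i=1: C(9,1)·!8 = 9·14833 = 133497
  i=2: C(9,2)·!7 = 36·1854 = 66744
  i=3: C(9,3)·!6 = 84·265 = 22260
  i=4: C(9,4)·!5 = 126·44 = 5544
  i=5: C(9,5)·!4 = 126·9 = 1134
Total = 362675.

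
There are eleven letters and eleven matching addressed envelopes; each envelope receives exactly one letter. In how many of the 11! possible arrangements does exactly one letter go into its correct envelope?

14684571

Pick the single fixed position: C(11,1) = 11 ways.
The other 10 form a derangement: !10 = 1334961.
Total: 11 × 1334961 = 14684571.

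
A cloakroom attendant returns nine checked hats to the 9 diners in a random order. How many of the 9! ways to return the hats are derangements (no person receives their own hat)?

!9 is the nearest integer to 9!/e.
9! = 362880, and 362880/e ≈ 133496.09, so !9 = 133496.

133496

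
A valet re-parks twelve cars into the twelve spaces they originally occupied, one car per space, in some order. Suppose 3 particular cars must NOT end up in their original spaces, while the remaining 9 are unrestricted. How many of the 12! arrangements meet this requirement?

Let A_j be the event that the j-th constrained one is fixed. By inclusion-exclusion over the 3 events:
Σ_{j=0}^{3} (-1)^j C(3,j)(12-j)!
= C(3,0)·12! - C(3,1)·11! + C(3,2)·10! - C(3,3)·9!
= 479001600 - 119750400 + 10886400 - 362880
= 369774720

369774720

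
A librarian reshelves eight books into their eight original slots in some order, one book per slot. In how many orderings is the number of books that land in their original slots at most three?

39549

Sum C(8,i)·!(8-i) for i = 0..3:
  i=0: C(8,0)·!8 = 1·14833 = 14833
  i=1: C(8,1)·!7 = 8·1854 = 14832
  i=2: C(8,2)·!6 = 28·265 = 7420
  i=3: C(8,3)·!5 = 56·44 = 2464
Total = 39549.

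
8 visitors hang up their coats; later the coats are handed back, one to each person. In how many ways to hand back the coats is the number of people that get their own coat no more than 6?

40319

# with exactly i fixed is C(8,i)·!(8-i); sum over i=0..6:
  i=0: C(8,0)·!8 = 1·14833 = 14833
  i=1: C(8,1)·!7 = 8·1854 = 14832
  i=2: C(8,2)·!6 = 28·265 = 7420
  i=3: C(8,3)·!5 = 56·44 = 2464
  i=4: C(8,4)·!4 = 70·9 = 630
  i=5: C(8,5)·!3 = 56·2 = 112
  i=6: C(8,6)·!2 = 28·1 = 28
Total = 40319.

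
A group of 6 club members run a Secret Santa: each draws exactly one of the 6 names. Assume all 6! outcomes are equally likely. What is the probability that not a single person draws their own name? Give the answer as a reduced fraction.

53/144

Favorable outcomes: !6 = 265.
Total outcomes: 6! = 720.
Probability = 265/720 = 53/144.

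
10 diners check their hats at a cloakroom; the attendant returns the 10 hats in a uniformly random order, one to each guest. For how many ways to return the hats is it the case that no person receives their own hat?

!10 = 10! · Σ_{k=0}^{10} (-1)^k/k!
= 10! - 10!/1! + 10!/2! - 10!/3! + 10!/4! - 10!/5! + 10!/6! - 10!/7! + 10!/8! - 10!/9! + 10!/10!
= 3628800 - 3628800 + 1814400 - 604800 + 151200 - 30240 + 5040 - 720 + 90 - 10 + 1
= 1334961

1334961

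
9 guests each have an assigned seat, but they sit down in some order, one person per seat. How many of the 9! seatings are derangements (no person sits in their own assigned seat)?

Recurrence: !9 = 8·(!8 + !7).
!9 = 8·(14833 + 1854) = 8·16687 = 133496

133496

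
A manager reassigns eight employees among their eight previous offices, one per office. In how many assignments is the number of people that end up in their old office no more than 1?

29665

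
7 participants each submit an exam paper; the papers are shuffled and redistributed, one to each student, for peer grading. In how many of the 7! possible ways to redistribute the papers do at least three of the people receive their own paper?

407

Sum C(7,i)·!(7-i) for i = 3..7:
  i=3: C(7,3)·!4 = 35·9 = 315
  i=4: C(7,4)·!3 = 35·2 = 70
  i=5: C(7,5)·!2 = 21·1 = 21
  i=6: C(7,6)·!1 = 7·0 = 0
  i=7: C(7,7)·!0 = 1·1 = 1
Total = 407.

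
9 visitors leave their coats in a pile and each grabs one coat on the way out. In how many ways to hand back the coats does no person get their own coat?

!9 = 9! · Σ_{k=0}^{9} (-1)^k/k!
= 9! - 9!/1! + 9!/2! - 9!/3! + 9!/4! - 9!/5! + 9!/6! - 9!/7! + 9!/8! - 9!/9!
= 362880 - 362880 + 181440 - 60480 + 15120 - 3024 + 504 - 72 + 9 - 1
= 133496

133496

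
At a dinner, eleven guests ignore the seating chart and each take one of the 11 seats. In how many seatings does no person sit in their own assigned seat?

14684570

By inclusion-exclusion, !11 = Σ (-1)^k · 11!/k! for k=0..11
= 11! - 11!/1! + 11!/2! - 11!/3! + 11!/4! - 11!/5! + 11!/6! - 11!/7! + 11!/8! - 11!/9! + 11!/10! - 11!/11!
= 39916800 - 39916800 + 19958400 - 6652800 + 1663200 - 332640 + 55440 - 7920 + 990 - 110 + 11 - 1
= 14684570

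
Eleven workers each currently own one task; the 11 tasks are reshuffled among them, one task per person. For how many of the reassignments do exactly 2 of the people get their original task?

7342280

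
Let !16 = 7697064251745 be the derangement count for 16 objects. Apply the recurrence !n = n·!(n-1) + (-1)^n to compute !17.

!17 = 17·7697064251745 - 1 = 130850092279664.

130850092279664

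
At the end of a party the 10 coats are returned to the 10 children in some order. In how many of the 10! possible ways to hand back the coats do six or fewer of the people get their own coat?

3628514

# with exactly i fixed is C(10,i)·!(10-i); sum over i=0..6:
  i=0: C(10,0)·!10 = 1·1334961 = 1334961
  i=1: C(10,1)·!9 = 10·133496 = 1334960
  i=2: C(10,2)·!8 = 45·14833 = 667485
  i=3: C(10,3)·!7 = 120·1854 = 222480
  i=4: C(10,4)·!6 = 210·265 = 55650
  i=5: C(10,5)·!5 = 252·44 = 11088
  i=6: C(10,6)·!4 = 210·9 = 1890
Total = 3628514.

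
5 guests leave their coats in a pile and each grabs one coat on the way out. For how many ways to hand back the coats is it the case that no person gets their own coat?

The number of derangements of 5 is !5 = Σ_{k=0}^{5} (-1)^k·5!/k!
= 5! - 5!/1! + 5!/2! - 5!/3! + 5!/4! - 5!/5!
= 120 - 120 + 60 - 20 + 5 - 1
= 44

44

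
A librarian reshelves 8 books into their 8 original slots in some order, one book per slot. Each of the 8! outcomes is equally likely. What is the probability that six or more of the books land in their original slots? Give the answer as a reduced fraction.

29/40320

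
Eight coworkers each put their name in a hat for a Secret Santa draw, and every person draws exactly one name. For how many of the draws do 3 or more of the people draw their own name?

3235

# with exactly i fixed is C(8,i)·!(8-i); sum over i=3..8:
  i=3: C(8,3)·!5 = 56·44 = 2464
  i=4: C(8,4)·!4 = 70·9 = 630
  i=5: C(8,5)·!3 = 56·2 = 112
  i=6: C(8,6)·!2 = 28·1 = 28
  i=7: C(8,7)·!1 = 8·0 = 0
  i=8: C(8,8)·!0 = 1·1 = 1
Total = 3235.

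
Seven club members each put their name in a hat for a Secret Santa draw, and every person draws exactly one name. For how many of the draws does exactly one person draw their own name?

Pick the single fixed position: C(7,1) = 7 ways.
The remaining 6 must be deranged: !6 = 265.
Total: 7 × 265 = 1855.

1855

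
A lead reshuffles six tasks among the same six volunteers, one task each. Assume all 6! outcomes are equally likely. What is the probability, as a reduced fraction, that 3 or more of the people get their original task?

Favorable outcomes: Σ_{i≥3} C(6,i)·!(6-i) = 20·2 + 15·1 + 6·0 + 1·1 = 56.
Total outcomes: 6! = 720.
Probability = 56/720 = 7/90.

7/90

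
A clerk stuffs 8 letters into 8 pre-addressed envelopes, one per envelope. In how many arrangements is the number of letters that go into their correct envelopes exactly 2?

7420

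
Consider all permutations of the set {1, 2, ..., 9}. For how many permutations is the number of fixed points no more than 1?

# with exactly i fixed is C(9,i)·!(9-i); sum over i=0..1:
  i=0: C(9,0)·!9 = 1·133496 = 133496
  i=1: C(9,1)·!8 = 9·14833 = 133497
Total = 266993.

266993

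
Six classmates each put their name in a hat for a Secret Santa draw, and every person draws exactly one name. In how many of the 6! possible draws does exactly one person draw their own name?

264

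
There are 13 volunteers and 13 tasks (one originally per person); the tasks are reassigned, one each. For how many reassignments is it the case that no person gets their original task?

2290792932

The subfactorial !13 = [13!/e] (nearest integer).
13! = 6227020800, and 6227020800/e ≈ 2290792932.07, so !13 = 2290792932.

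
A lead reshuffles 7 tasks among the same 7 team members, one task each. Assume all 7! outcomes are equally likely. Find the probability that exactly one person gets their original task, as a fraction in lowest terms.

53/144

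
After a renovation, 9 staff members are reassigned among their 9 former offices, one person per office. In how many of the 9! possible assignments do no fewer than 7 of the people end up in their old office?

Sum C(9,i)·!(9-i) for i = 7..9:
  i=7: C(9,7)·!2 = 36·1 = 36
  i=8: C(9,8)·!1 = 9·0 = 0
  i=9: C(9,9)·!0 = 1·1 = 1
Total = 37.

37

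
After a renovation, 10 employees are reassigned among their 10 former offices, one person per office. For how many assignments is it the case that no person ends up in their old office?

Use !n = (n-1)(!(n-1) + !(n-2)).
!10 = 9·(133496 + 14833) = 9·148329 = 1334961

1334961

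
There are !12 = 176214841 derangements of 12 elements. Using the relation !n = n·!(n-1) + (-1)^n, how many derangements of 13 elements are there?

!13 = 13·176214841 - 1 = 2290792932.

2290792932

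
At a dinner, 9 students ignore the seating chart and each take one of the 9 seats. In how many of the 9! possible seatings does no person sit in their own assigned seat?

!9 = 9! · Σ_{k=0}^{9} (-1)^k/k!
= 9! - 9!/1! + 9!/2! - 9!/3! + 9!/4! - 9!/5! + 9!/6! - 9!/7! + 9!/8! - 9!/9!
= 362880 - 362880 + 181440 - 60480 + 15120 - 3024 + 504 - 72 + 9 - 1
= 133496

133496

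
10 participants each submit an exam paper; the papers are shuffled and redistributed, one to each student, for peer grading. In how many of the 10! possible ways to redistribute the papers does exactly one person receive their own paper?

1334960

Choose which one of the 10 is fixed: C(10,1) = 10.
The remaining 9 must be deranged: !9 = 133496.
Total: 10 × 133496 = 1334960.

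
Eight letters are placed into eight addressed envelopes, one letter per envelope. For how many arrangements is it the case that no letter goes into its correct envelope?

14833

The subfactorial !8 = [8!/e] (nearest integer).
8! = 40320, and 40320/e ≈ 14832.90, so !8 = 14833.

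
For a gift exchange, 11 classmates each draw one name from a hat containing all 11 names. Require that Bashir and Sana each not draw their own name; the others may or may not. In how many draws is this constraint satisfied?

33022080

Let A_j be the event that the j-th constrained one is fixed. By inclusion-exclusion over the 2 events:
Σ_{j=0}^{2} (-1)^j C(2,j)(11-j)!
= C(2,0)·11! - C(2,1)·10! + C(2,2)·9!
= 39916800 - 7257600 + 362880
= 33022080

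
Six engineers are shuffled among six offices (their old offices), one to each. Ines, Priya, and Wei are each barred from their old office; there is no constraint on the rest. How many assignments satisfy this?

426

Let A_j be the event that the j-th constrained one is fixed. By inclusion-exclusion over the 3 events:
Σ_{j=0}^{3} (-1)^j C(3,j)(6-j)!
= C(3,0)·6! - C(3,1)·5! + C(3,2)·4! - C(3,3)·3!
= 720 - 360 + 72 - 6
= 426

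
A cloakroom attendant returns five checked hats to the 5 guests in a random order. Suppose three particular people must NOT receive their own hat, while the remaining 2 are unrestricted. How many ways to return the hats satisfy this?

64

Inclusion-exclusion on the 3 forbidden self-matches:
Σ_{j=0}^{3} (-1)^j C(3,j)(5-j)!
= C(3,0)·5! - C(3,1)·4! + C(3,2)·3! - C(3,3)·2!
= 120 - 72 + 18 - 2
= 64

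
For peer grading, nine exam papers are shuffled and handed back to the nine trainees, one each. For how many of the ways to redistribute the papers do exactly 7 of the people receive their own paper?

Pick the 7 fixed positions: C(9,7) = 36 ways.
The remaining 2 must be deranged: !2 = 1.
Total: 36 × 1 = 36.

36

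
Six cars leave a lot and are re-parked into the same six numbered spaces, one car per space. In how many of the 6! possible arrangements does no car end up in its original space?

The subfactorial !6 = [6!/e] (nearest integer).
6! = 720, and 720/e ≈ 264.87, so !6 = 265.

265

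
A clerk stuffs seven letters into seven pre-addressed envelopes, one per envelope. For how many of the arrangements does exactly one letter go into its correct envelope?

Pick the single fixed position: C(7,1) = 7 ways.
The other 6 form a derangement: !6 = 265.
Total: 7 × 265 = 1855.

1855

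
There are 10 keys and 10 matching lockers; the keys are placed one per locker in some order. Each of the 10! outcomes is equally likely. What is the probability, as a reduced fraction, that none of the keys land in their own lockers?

16481/44800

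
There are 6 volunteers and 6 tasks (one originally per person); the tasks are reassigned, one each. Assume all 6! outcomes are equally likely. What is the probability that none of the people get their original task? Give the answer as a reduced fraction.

53/144

Favorable outcomes: !6 = 265.
Total outcomes: 6! = 720.
Probability = 265/720 = 53/144.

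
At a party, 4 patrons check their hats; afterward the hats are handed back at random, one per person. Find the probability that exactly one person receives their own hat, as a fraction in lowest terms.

Favorable outcomes: C(4,1)·!3 = 4·2 = 8.
Total outcomes: 4! = 24.
Probability = 8/24 = 1/3.

1/3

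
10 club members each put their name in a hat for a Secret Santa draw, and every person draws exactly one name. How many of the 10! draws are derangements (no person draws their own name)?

1334961

The subfactorial !10 = [10!/e] (nearest integer).
10! = 3628800, and 3628800/e ≈ 1334960.92, so !10 = 1334961.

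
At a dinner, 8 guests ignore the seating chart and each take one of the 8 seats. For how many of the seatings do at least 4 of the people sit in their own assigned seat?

Sum C(8,i)·!(8-i) for i = 4..8:
  i=4: C(8,4)·!4 = 70·9 = 630
  i=5: C(8,5)·!3 = 56·2 = 112
  i=6: C(8,6)·!2 = 28·1 = 28
  i=7: C(8,7)·!1 = 8·0 = 0
  i=8: C(8,8)·!0 = 1·1 = 1
Total = 771.

771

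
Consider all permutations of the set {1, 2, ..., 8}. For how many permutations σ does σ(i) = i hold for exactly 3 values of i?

2464

Choose which 3 of the 8 are fixed: C(8,3) = 56.
The other 5 form a derangement: !5 = 44.
Total: 56 × 44 = 2464.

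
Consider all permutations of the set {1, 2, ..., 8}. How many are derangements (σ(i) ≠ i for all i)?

14833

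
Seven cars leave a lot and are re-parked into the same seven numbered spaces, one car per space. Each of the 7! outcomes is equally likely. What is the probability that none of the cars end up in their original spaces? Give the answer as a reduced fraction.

Favorable outcomes: !7 = 1854.
Total outcomes: 7! = 5040.
Probability = 1854/5040 = 103/280.

103/280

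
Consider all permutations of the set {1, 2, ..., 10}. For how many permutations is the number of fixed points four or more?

68914

Sum C(10,i)·!(10-i) for i = 4..10:
  i=4: C(10,4)·!6 = 210·265 = 55650
  i=5: C(10,5)·!5 = 252·44 = 11088
  i=6: C(10,6)·!4 = 210·9 = 1890
  i=7: C(10,7)·!3 = 120·2 = 240
  i=8: C(10,8)·!2 = 45·1 = 45
  i=9: C(10,9)·!1 = 10·0 = 0
  i=10: C(10,10)·!0 = 1·1 = 1
Total = 68914.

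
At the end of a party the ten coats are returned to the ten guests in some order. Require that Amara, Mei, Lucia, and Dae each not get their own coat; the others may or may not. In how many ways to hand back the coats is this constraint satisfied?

2399760

Inclusion-exclusion on the 4 forbidden self-matches:
Σ_{j=0}^{4} (-1)^j C(4,j)(10-j)!
= C(4,0)·10! - C(4,1)·9! + C(4,2)·8! - C(4,3)·7! + C(4,4)·6!
= 3628800 - 1451520 + 241920 - 20160 + 720
= 2399760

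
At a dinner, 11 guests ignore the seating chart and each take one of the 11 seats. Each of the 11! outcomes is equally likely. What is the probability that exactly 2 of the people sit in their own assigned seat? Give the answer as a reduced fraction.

Favorable outcomes: C(11,2)·!9 = 55·133496 = 7342280.
Total outcomes: 11! = 39916800.
Probability = 7342280/39916800 = 16687/90720.

16687/90720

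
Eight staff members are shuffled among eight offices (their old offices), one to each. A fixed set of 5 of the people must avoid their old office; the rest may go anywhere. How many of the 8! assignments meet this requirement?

Inclusion-exclusion on the 5 forbidden self-matches:
Σ_{j=0}^{5} (-1)^j C(5,j)(8-j)!
= C(5,0)·8! - C(5,1)·7! + C(5,2)·6! - C(5,3)·5! + C(5,4)·4! - C(5,5)·3!
= 40320 - 25200 + 7200 - 1200 + 120 - 6
= 21234

21234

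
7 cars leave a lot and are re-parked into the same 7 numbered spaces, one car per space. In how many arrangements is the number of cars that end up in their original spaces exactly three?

Choose which 3 of the 7 are fixed: C(7,3) = 35.
The remaining 4 must be deranged: !4 = 9.
Total: 35 × 9 = 315.

315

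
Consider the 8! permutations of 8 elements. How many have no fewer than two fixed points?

Sum C(8,i)·!(8-i) for i = 2..8:
  i=2: C(8,2)·!6 = 28·265 = 7420
  i=3: C(8,3)·!5 = 56·44 = 2464
  i=4: C(8,4)·!4 = 70·9 = 630
  i=5: C(8,5)·!3 = 56·2 = 112
  i=6: C(8,6)·!2 = 28·1 = 28
  i=7: C(8,7)·!1 = 8·0 = 0
  i=8: C(8,8)·!0 = 1·1 = 1
Total = 10655.

10655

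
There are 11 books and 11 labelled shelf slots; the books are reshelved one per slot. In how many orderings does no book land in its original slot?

14684570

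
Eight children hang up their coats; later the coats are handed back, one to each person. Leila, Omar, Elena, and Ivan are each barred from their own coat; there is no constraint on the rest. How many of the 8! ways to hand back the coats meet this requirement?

Inclusion-exclusion on the 4 forbidden self-matches:
Σ_{j=0}^{4} (-1)^j C(4,j)(8-j)!
= C(4,0)·8! - C(4,1)·7! + C(4,2)·6! - C(4,3)·5! + C(4,4)·4!
= 40320 - 20160 + 4320 - 480 + 24
= 24024

24024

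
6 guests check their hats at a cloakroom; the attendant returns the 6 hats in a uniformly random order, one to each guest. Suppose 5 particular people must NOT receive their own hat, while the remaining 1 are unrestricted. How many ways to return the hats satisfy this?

309

Let A_j be the event that the j-th constrained one is fixed. By inclusion-exclusion over the 5 events:
Σ_{j=0}^{5} (-1)^j C(5,j)(6-j)!
= C(5,0)·6! - C(5,1)·5! + C(5,2)·4! - C(5,3)·3! + C(5,4)·2! - C(5,5)·1!
= 720 - 600 + 240 - 60 + 10 - 1
= 309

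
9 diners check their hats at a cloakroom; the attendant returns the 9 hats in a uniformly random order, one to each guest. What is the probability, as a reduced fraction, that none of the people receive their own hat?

16687/45360

Favorable outcomes: !9 = 133496.
Total outcomes: 9! = 362880.
Probability = 133496/362880 = 16687/45360.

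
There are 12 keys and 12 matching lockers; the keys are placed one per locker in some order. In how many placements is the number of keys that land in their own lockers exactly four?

Pick the 4 fixed positions: C(12,4) = 495 ways.
The remaining 8 must be deranged: !8 = 14833.
Total: 495 × 14833 = 7342335.

7342335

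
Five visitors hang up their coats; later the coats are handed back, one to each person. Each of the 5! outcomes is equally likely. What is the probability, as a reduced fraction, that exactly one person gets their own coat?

Favorable outcomes: C(5,1)·!4 = 5·9 = 45.
Total outcomes: 5! = 120.
Probability = 45/120 = 3/8.

3/8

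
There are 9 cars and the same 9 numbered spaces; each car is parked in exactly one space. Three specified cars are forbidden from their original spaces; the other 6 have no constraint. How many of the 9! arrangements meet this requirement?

256320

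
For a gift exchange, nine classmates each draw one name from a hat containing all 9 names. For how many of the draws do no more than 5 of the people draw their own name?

Sum C(9,i)·!(9-i) for i = 0..5:
  i=0: C(9,0)·!9 = 1·133496 = 133496
  i=1: C(9,1)·!8 = 9·14833 = 133497
  i=2: C(9,2)·!7 = 36·1854 = 66744
  i=3: C(9,3)·!6 = 84·265 = 22260
  i=4: C(9,4)·!5 = 126·44 = 5544
  i=5: C(9,5)·!4 = 126·9 = 1134
Total = 362675.

362675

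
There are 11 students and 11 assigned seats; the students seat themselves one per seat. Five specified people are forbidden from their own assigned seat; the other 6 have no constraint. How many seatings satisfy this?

25022880

Inclusion-exclusion on the 5 forbidden self-matches:
Σ_{j=0}^{5} (-1)^j C(5,j)(11-j)!
= C(5,0)·11! - C(5,1)·10! + C(5,2)·9! - C(5,3)·8! + C(5,4)·7! - C(5,5)·6!
= 39916800 - 18144000 + 3628800 - 403200 + 25200 - 720
= 25022880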